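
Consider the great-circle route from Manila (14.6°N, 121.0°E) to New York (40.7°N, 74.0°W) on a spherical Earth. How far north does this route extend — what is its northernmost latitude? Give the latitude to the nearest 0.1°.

≈ 76.9°N

The great circle lies in the plane with unit normal n̂ = (p₁ × p₂)/|p₁ × p₂|.
Here n̂_z ≈ +0.226; the vertex latitude is φ_max = arccos|n̂_z| ≈ 76.9°.
Check via Clairaut: cos φ_max = |cos φ₁| · sin C = cos(14.6°)·sin(13.5°) ≈ 0.226, again giving ≈ 76.9°.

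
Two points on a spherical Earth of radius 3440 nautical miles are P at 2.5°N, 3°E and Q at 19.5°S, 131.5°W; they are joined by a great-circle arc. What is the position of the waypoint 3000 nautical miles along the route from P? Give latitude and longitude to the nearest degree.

≈ 17°S, 44°W

Write both endpoints as unit vectors p₁, p₂ with components (cos φ cos λ, cos φ sin λ, sin φ).
The central angle between the endpoints is δ = arccos(p₁·p₂) ≈ 2.311 rad (132.4°). The total great-circle distance is δ·R ≈ 2.311 × 3440 ≈ 7951 nmi, so the target fraction is f = 3000/7951 ≈ 0.377.
Interpolate at f ≈ 0.377 with slerp weights a = sin((1−f)δ)/sin δ ≈ 1.343, b = sin(fδ)/sin δ ≈ 1.037.
p = a·p₁ + b·p₂ ≈ (0.692, -0.662, -0.288); φ = arcsin(p_z) ≈ -16.72°, λ = atan2(p_y, p_x) ≈ -43.74°.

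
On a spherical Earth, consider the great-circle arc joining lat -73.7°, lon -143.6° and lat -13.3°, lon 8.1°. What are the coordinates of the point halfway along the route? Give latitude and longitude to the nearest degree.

≈ lat -58°, lon -2°

Write both endpoints as unit vectors p₁, p₂ with components (cos φ cos λ, cos φ sin λ, sin φ).
The central angle between the endpoints is δ = arccos(p₁·p₂) ≈ 1.590 rad (91.1°).
Interpolate at f = 1/2 with slerp weights a = sin((1−f)δ)/sin δ ≈ 0.714, b = sin(fδ)/sin δ ≈ 0.714.
p = a·p₁ + b·p₂ ≈ (0.527, -0.021, -0.850); φ = arcsin(p_z) ≈ -58.19°, λ = atan2(p_y, p_x) ≈ -2.29°.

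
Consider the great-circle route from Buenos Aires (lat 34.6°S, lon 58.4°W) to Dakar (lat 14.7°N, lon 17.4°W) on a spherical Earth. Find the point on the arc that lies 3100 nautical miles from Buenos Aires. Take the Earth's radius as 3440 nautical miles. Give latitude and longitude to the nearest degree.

Convert each endpoint to a unit vector on the sphere (x = cos φ cos λ, y = cos φ sin λ, z = sin φ).
The central angle between the endpoints is δ = arccos(p₁·p₂) ≈ 1.096 rad (62.8°). The total great-circle distance is δ·R ≈ 1.096 × 3440 ≈ 3772 nmi, so the target fraction is f = 3100/3772 ≈ 0.822.
Interpolate at f ≈ 0.822 with slerp weights a = sin((1−f)δ)/sin δ ≈ 0.218, b = sin(fδ)/sin δ ≈ 0.881.
p = a·p₁ + b·p₂ ≈ (0.908, -0.408, 0.100); φ = arcsin(p_z) ≈ 5.73°, λ = atan2(p_y, p_x) ≈ -24.20°.

≈ lat 6°N, lon 24°W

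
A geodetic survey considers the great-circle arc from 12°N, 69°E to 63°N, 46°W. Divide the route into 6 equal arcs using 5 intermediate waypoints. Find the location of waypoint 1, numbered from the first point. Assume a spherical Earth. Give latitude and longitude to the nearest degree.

≈ 26°N, 62°E

From cos δ = sin φ₁ sin φ₂ + cos φ₁ cos φ₂ cos Δλ, the central angle is δ ≈ 1.573 rad (90.1°).
Interpolate at f = 1/6 with slerp weights a = sin((1−f)δ)/sin δ ≈ 0.966, b = sin(fδ)/sin δ ≈ 0.259.
p = a·p₁ + b·p₂ ≈ (0.421, 0.798, 0.432); φ = arcsin(p_z) ≈ 25.59°, λ = atan2(p_y, p_x) ≈ 62.21°.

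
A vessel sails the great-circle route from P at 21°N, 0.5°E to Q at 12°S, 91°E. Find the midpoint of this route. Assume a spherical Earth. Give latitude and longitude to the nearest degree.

≈ 6°N, 47°E

The haversine formula gives a central angle δ ≈ 1.653 rad (94.7°) between the endpoints.
Interpolate at f = 1/2 with slerp weights a = sin((1−f)δ)/sin δ ≈ 0.738, b = sin(fδ)/sin δ ≈ 0.738.
p = a·p₁ + b·p₂ ≈ (0.677, 0.728, 0.111); φ = arcsin(p_z) ≈ 6.38°, λ = atan2(p_y, p_x) ≈ 47.10°.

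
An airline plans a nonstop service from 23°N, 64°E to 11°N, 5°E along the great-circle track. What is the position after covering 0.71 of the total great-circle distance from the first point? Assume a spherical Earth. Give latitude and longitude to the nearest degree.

≈ 16°N, 21°E

The haversine formula gives a central angle δ ≈ 1.000 rad (57.3°) between the endpoints.
Interpolate at f = 0.71 with slerp weights a = sin((1−f)δ)/sin δ ≈ 0.340, b = sin(fδ)/sin δ ≈ 0.775.
p = a·p₁ + b·p₂ ≈ (0.895, 0.347, 0.281); φ = arcsin(p_z) ≈ 16.30°, λ = atan2(p_y, p_x) ≈ 21.22°.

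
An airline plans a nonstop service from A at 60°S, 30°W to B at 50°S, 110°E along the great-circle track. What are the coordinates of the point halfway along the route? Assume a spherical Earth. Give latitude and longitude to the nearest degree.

Convert each endpoint to a unit vector on the sphere (x = cos φ cos λ, y = cos φ sin λ, z = sin φ).
The central angle between the endpoints is δ = arccos(p₁·p₂) ≈ 1.140 rad (65.3°).
Interpolate at f = 1/2 with slerp weights a = sin((1−f)δ)/sin δ ≈ 0.594, b = sin(fδ)/sin δ ≈ 0.594.
p = a·p₁ + b·p₂ ≈ (0.127, 0.210, -0.969); φ = arcsin(p_z) ≈ -75.79°, λ = atan2(p_y, p_x) ≈ 58.95°.

≈ 76°S, 59°E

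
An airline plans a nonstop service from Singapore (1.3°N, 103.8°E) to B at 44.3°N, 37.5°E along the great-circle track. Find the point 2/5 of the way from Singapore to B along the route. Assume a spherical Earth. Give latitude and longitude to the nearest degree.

≈ 22°N, 83°E

From cos δ = sin φ₁ sin φ₂ + cos φ₁ cos φ₂ cos Δλ, the central angle is δ ≈ 1.262 rad (72.3°).
Interpolate at f = 2/5 with slerp weights a = sin((1−f)δ)/sin δ ≈ 0.721, b = sin(fδ)/sin δ ≈ 0.508.
p = a·p₁ + b·p₂ ≈ (0.116, 0.921, 0.371); φ = arcsin(p_z) ≈ 21.78°, λ = atan2(p_y, p_x) ≈ 82.80°.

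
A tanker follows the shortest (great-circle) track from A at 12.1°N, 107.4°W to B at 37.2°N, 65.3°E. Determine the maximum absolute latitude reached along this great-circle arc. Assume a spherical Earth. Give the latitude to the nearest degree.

≈ 83°N

The great circle lies in the plane with unit normal n̂ = (p₁ × p₂)/|p₁ × p₂|.
Here n̂_z ≈ +0.130; the vertex latitude is φ_max = arccos|n̂_z| ≈ 82.6°.
Check via Clairaut: cos φ_max = |cos φ₁| · sin C = cos(12.1°)·sin(7.6°) ≈ 0.130, again giving ≈ 82.6°.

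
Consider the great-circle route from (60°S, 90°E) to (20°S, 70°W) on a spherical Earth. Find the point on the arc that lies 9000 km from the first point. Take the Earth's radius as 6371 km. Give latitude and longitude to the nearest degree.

≈ (37°S, 66°W)

Convert each endpoint to a unit vector on the sphere (x = cos φ cos λ, y = cos φ sin λ, z = sin φ).
The central angle between the endpoints is δ = arccos(p₁·p₂) ≈ 1.717 rad (98.4°). The total great-circle distance is δ·R ≈ 1.717 × 6371 ≈ 10937 km, so the target fraction is f = 9000/10937 ≈ 0.823.
Interpolate at f ≈ 0.823 with slerp weights a = sin((1−f)δ)/sin δ ≈ 0.303, b = sin(fδ)/sin δ ≈ 0.998.
p = a·p₁ + b·p₂ ≈ (0.321, -0.730, -0.603); φ = arcsin(p_z) ≈ -37.11°, λ = atan2(p_y, p_x) ≈ -66.28°.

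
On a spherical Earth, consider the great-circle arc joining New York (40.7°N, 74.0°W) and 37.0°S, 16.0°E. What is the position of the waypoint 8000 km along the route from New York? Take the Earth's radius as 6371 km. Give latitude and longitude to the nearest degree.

≈ 9°S, 17°W

Convert each endpoint to a unit vector on the sphere (x = cos φ cos λ, y = cos φ sin λ, z = sin φ).
The central angle between the endpoints is δ = arccos(p₁·p₂) ≈ 1.974 rad (113.1°). The total great-circle distance is δ·R ≈ 1.974 × 6371 ≈ 12577 km, so the target fraction is f = 8000/12577 ≈ 0.636.
Interpolate at f ≈ 0.636 with slerp weights a = sin((1−f)δ)/sin δ ≈ 0.716, b = sin(fδ)/sin δ ≈ 1.034.
p = a·p₁ + b·p₂ ≈ (0.943, -0.294, -0.155); φ = arcsin(p_z) ≈ -8.94°, λ = atan2(p_y, p_x) ≈ -17.31°.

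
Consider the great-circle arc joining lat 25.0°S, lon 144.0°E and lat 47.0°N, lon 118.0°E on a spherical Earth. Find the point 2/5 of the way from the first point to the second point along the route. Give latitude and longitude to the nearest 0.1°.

≈ lat 4.0°N, lon 135.0°E

Write both endpoints as unit vectors p₁, p₂ with components (cos φ cos λ, cos φ sin λ, sin φ).
The central angle between the endpoints is δ = arccos(p₁·p₂) ≈ 1.322 rad (75.7°).
Interpolate at f = 2/5 with slerp weights a = sin((1−f)δ)/sin δ ≈ 0.735, b = sin(fδ)/sin δ ≈ 0.520.
p = a·p₁ + b·p₂ ≈ (-0.706, 0.705, 0.070); φ = arcsin(p_z) ≈ 4.01°, λ = atan2(p_y, p_x) ≈ 135.03°.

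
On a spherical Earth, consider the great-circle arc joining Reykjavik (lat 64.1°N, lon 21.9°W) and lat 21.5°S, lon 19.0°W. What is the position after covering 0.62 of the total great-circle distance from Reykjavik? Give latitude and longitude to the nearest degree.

Convert each endpoint to a unit vector on the sphere (x = cos φ cos λ, y = cos φ sin λ, z = sin φ).
The central angle between the endpoints is δ = arccos(p₁·p₂) ≈ 1.495 rad (85.6°).
Interpolate at f = 0.62 with slerp weights a = sin((1−f)δ)/sin δ ≈ 0.539, b = sin(fδ)/sin δ ≈ 0.802.
p = a·p₁ + b·p₂ ≈ (0.924, -0.331, 0.191); φ = arcsin(p_z) ≈ 11.03°, λ = atan2(p_y, p_x) ≈ -19.70°.

≈ lat 11°N, lon 20°W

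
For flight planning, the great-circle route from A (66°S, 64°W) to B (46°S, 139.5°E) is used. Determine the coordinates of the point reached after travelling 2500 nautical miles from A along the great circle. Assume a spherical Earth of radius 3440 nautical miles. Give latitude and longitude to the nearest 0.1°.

The haversine formula gives a central angle δ ≈ 1.161 rad (66.5°) between the endpoints. The total great-circle distance is δ·R ≈ 1.161 × 3440 ≈ 3995 nmi, so the target fraction is f = 2500/3995 ≈ 0.626.
Interpolate at f ≈ 0.626 with slerp weights a = sin((1−f)δ)/sin δ ≈ 0.459, b = sin(fδ)/sin δ ≈ 0.724.
p = a·p₁ + b·p₂ ≈ (-0.301, 0.159, -0.940); φ = arcsin(p_z) ≈ -70.11°, λ = atan2(p_y, p_x) ≈ 152.14°.

≈ (70.1°S, 152.1°E)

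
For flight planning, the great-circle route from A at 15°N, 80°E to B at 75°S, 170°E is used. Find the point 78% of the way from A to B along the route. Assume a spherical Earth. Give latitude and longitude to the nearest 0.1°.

The haversine formula gives a central angle δ ≈ 1.823 rad (104.5°) between the endpoints.
Interpolate at f = 0.78 with slerp weights a = sin((1−f)δ)/sin δ ≈ 0.403, b = sin(fδ)/sin δ ≈ 1.021.
p = a·p₁ + b·p₂ ≈ (-0.193, 0.430, -0.882); φ = arcsin(p_z) ≈ -61.91°, λ = atan2(p_y, p_x) ≈ 114.16°.

≈ 61.9°S, 114.2°E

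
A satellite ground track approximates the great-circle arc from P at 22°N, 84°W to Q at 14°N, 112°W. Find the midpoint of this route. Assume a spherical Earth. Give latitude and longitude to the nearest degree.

≈ 19°N, 98°W

Write both endpoints as unit vectors p₁, p₂ with components (cos φ cos λ, cos φ sin λ, sin φ).
The central angle between the endpoints is δ = arccos(p₁·p₂) ≈ 0.484 rad (27.8°).
Interpolate at f = 1/2 with slerp weights a = sin((1−f)δ)/sin δ ≈ 0.515, b = sin(fδ)/sin δ ≈ 0.515.
p = a·p₁ + b·p₂ ≈ (-0.137, -0.938, 0.318); φ = arcsin(p_z) ≈ 18.51°, λ = atan2(p_y, p_x) ≈ -98.32°.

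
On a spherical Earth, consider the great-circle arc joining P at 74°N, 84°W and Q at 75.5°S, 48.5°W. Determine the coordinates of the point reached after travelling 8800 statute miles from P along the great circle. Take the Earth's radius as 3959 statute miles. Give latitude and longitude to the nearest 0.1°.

Write both endpoints as unit vectors p₁, p₂ with components (cos φ cos λ, cos φ sin λ, sin φ).
The central angle between the endpoints is δ = arccos(p₁·p₂) ≈ 2.635 rad (151.0°). The total great-circle distance is δ·R ≈ 2.635 × 3959 ≈ 10432 mi, so the target fraction is f = 8800/10432 ≈ 0.844.
Interpolate at f ≈ 0.844 with slerp weights a = sin((1−f)δ)/sin δ ≈ 0.826, b = sin(fδ)/sin δ ≈ 1.639.
p = a·p₁ + b·p₂ ≈ (0.296, -0.534, -0.792); φ = arcsin(p_z) ≈ -52.40°, λ = atan2(p_y, p_x) ≈ -61.02°.

≈ 52.4°S, 61.0°W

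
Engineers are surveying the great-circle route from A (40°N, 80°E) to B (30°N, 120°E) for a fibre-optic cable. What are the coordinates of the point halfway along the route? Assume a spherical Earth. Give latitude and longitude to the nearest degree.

Write both endpoints as unit vectors p₁, p₂ with components (cos φ cos λ, cos φ sin λ, sin φ).
The central angle between the endpoints is δ = arccos(p₁·p₂) ≈ 0.592 rad (33.9°).
Interpolate at f = 1/2 with slerp weights a = sin((1−f)δ)/sin δ ≈ 0.523, b = sin(fδ)/sin δ ≈ 0.523.
p = a·p₁ + b·p₂ ≈ (-0.157, 0.786, 0.597); φ = arcsin(p_z) ≈ 36.68°, λ = atan2(p_y, p_x) ≈ 101.28°.

≈ (37°N, 101°E)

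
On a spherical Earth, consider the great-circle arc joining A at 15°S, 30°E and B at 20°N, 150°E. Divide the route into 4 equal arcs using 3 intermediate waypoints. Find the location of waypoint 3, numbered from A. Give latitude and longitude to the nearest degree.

≈ 14°N, 118°E

The haversine formula gives a central angle δ ≈ 2.144 rad (122.8°) between the endpoints.
Interpolate at f = 3/4 with slerp weights a = sin((1−f)δ)/sin δ ≈ 0.608, b = sin(fδ)/sin δ ≈ 1.189.
p = a·p₁ + b·p₂ ≈ (-0.459, 0.852, 0.249); φ = arcsin(p_z) ≈ 14.45°, λ = atan2(p_y, p_x) ≈ 118.32°.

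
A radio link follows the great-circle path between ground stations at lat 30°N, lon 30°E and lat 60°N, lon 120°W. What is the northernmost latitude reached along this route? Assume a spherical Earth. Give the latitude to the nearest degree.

The great circle lies in the plane with unit normal n̂ = (p₁ × p₂)/|p₁ × p₂|.
Here n̂_z ≈ -0.217; the vertex latitude is φ_max = arccos|n̂_z| ≈ 77.5°.

≈ 77°N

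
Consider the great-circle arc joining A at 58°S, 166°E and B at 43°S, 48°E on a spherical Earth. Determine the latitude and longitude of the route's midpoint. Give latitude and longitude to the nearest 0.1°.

≈ 66.3°S, 92.1°E

Convert each endpoint to a unit vector on the sphere (x = cos φ cos λ, y = cos φ sin λ, z = sin φ).
The central angle between the endpoints is δ = arccos(p₁·p₂) ≈ 1.163 rad (66.6°).
Interpolate at f = 1/2 with slerp weights a = sin((1−f)δ)/sin δ ≈ 0.598, b = sin(fδ)/sin δ ≈ 0.598.
p = a·p₁ + b·p₂ ≈ (-0.015, 0.402, -0.916); φ = arcsin(p_z) ≈ -66.28°, λ = atan2(p_y, p_x) ≈ 92.12°.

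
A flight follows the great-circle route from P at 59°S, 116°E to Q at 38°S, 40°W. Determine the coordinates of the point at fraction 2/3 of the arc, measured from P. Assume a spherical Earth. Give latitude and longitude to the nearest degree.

≈ 64°S, 27°W

The haversine formula gives a central angle δ ≈ 1.413 rad (81.0°) between the endpoints.
Interpolate at f = 2/3 with slerp weights a = sin((1−f)δ)/sin δ ≈ 0.460, b = sin(fδ)/sin δ ≈ 0.819.
p = a·p₁ + b·p₂ ≈ (0.391, -0.202, -0.898); φ = arcsin(p_z) ≈ -63.91°, λ = atan2(p_y, p_x) ≈ -27.36°.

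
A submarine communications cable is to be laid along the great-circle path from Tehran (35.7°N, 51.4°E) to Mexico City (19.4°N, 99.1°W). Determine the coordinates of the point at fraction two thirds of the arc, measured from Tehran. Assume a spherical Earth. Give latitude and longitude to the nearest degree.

Convert each endpoint to a unit vector on the sphere (x = cos φ cos λ, y = cos φ sin λ, z = sin φ).
The central angle between the endpoints is δ = arccos(p₁·p₂) ≈ 2.063 rad (118.2°).
Interpolate at f = 2/3 with slerp weights a = sin((1−f)δ)/sin δ ≈ 0.720, b = sin(fδ)/sin δ ≈ 1.113.
p = a·p₁ + b·p₂ ≈ (0.199, -0.580, 0.790); φ = arcsin(p_z) ≈ 52.21°, λ = atan2(p_y, p_x) ≈ -71.06°.

≈ 52°N, 71°W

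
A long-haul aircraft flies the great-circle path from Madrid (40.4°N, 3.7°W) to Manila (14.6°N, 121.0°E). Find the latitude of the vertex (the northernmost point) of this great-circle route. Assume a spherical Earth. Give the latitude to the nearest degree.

The great circle lies in the plane with unit normal n̂ = (p₁ × p₂)/|p₁ × p₂|.
Here n̂_z ≈ +0.627; the vertex latitude is φ_max = arccos|n̂_z| ≈ 51.2°.
Check via Clairaut: cos φ_max = |cos φ₁| · sin C = cos(40.4°)·sin(55.4°) ≈ 0.627, again giving ≈ 51.2°.

≈ 51°N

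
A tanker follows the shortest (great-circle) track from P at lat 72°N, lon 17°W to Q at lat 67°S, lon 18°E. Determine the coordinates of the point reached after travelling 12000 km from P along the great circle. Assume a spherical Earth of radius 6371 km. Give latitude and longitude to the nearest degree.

Write both endpoints as unit vectors p₁, p₂ with components (cos φ cos λ, cos φ sin λ, sin φ).
The central angle between the endpoints is δ = arccos(p₁·p₂) ≈ 2.460 rad (140.9°). The total great-circle distance is δ·R ≈ 2.460 × 6371 ≈ 15672 km, so the target fraction is f = 12000/15672 ≈ 0.766.
Interpolate at f ≈ 0.766 with slerp weights a = sin((1−f)δ)/sin δ ≈ 0.865, b = sin(fδ)/sin δ ≈ 1.510.
p = a·p₁ + b·p₂ ≈ (0.817, 0.104, -0.567); φ = arcsin(p_z) ≈ -34.57°, λ = atan2(p_y, p_x) ≈ 7.27°.

≈ lat 35°S, lon 7°E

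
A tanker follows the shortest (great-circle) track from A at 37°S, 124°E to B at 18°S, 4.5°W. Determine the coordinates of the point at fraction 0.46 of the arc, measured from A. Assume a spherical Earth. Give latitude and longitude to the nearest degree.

≈ 51°S, 56°E

Write both endpoints as unit vectors p₁, p₂ with components (cos φ cos λ, cos φ sin λ, sin φ).
The central angle between the endpoints is δ = arccos(p₁·p₂) ≈ 1.862 rad (106.7°).
Interpolate at f = 0.46 with slerp weights a = sin((1−f)δ)/sin δ ≈ 0.881, b = sin(fδ)/sin δ ≈ 0.789.
p = a·p₁ + b·p₂ ≈ (0.354, 0.525, -0.774); φ = arcsin(p_z) ≈ -50.73°, λ = atan2(p_y, p_x) ≈ 55.99°.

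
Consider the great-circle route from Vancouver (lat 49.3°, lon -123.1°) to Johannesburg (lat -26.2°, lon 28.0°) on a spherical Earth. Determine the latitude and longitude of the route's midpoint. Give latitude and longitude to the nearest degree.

From cos δ = sin φ₁ sin φ₂ + cos φ₁ cos φ₂ cos Δλ, the central angle is δ ≈ 2.581 rad (147.9°).
Interpolate at f = 1/2 with slerp weights a = sin((1−f)δ)/sin δ ≈ 1.807, b = sin(fδ)/sin δ ≈ 1.807.
p = a·p₁ + b·p₂ ≈ (0.788, -0.226, 0.572); φ = arcsin(p_z) ≈ 34.91°, λ = atan2(p_y, p_x) ≈ -16.00°.

≈ lat 35°, lon -16°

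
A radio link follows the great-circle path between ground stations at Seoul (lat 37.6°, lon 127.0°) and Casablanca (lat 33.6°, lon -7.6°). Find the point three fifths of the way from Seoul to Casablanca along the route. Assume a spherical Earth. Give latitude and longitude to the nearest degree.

Write both endpoints as unit vectors p₁, p₂ with components (cos φ cos λ, cos φ sin λ, sin φ).
The central angle between the endpoints is δ = arccos(p₁·p₂) ≈ 1.697 rad (97.2°).
Interpolate at f = 3/5 with slerp weights a = sin((1−f)δ)/sin δ ≈ 0.633, b = sin(fδ)/sin δ ≈ 0.858.
p = a·p₁ + b·p₂ ≈ (0.407, 0.306, 0.861); φ = arcsin(p_z) ≈ 59.42°, λ = atan2(p_y, p_x) ≈ 36.96°.

≈ lat 59°, lon 37°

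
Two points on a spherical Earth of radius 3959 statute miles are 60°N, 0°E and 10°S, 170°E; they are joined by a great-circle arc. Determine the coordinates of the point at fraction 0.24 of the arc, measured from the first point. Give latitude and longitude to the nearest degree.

≈ 83°N, 94°E

Convert each endpoint to a unit vector on the sphere (x = cos φ cos λ, y = cos φ sin λ, z = sin φ).
The central angle between the endpoints is δ = arccos(p₁·p₂) ≈ 2.259 rad (129.4°).
Interpolate at f = 0.24 with slerp weights a = sin((1−f)δ)/sin δ ≈ 1.281, b = sin(fδ)/sin δ ≈ 0.668.
p = a·p₁ + b·p₂ ≈ (-0.008, 0.114, 0.993); φ = arcsin(p_z) ≈ 83.42°, λ = atan2(p_y, p_x) ≈ 93.76°.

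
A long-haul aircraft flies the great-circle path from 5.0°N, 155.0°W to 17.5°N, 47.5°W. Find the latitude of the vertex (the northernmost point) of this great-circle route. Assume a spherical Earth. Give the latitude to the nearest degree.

≈ 20°N

The great circle lies in the plane with unit normal n̂ = (p₁ × p₂)/|p₁ × p₂|.
Here n̂_z ≈ +0.938; the vertex latitude is φ_max = arccos|n̂_z| ≈ 20.2°.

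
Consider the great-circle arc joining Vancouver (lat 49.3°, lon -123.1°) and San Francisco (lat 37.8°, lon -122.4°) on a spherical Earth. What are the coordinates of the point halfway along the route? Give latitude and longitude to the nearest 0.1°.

≈ lat 43.6°, lon -122.7°

Write both endpoints as unit vectors p₁, p₂ with components (cos φ cos λ, cos φ sin λ, sin φ).
The central angle between the endpoints is δ = arccos(p₁·p₂) ≈ 0.201 rad (11.5°).
Interpolate at f = 1/2 with slerp weights a = sin((1−f)δ)/sin δ ≈ 0.503, b = sin(fδ)/sin δ ≈ 0.503.
p = a·p₁ + b·p₂ ≈ (-0.392, -0.610, 0.689); φ = arcsin(p_z) ≈ 43.55°, λ = atan2(p_y, p_x) ≈ -122.72°.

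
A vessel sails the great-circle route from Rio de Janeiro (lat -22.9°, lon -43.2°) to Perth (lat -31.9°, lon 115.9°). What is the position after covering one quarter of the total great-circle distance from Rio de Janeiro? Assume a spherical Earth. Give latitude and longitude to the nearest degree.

≈ lat -50°, lon -27°

Convert each endpoint to a unit vector on the sphere (x = cos φ cos λ, y = cos φ sin λ, z = sin φ).
The central angle between the endpoints is δ = arccos(p₁·p₂) ≈ 2.123 rad (121.7°).
Interpolate at f = 1/4 with slerp weights a = sin((1−f)δ)/sin δ ≈ 1.175, b = sin(fδ)/sin δ ≈ 0.595.
p = a·p₁ + b·p₂ ≈ (0.568, -0.286, -0.771); φ = arcsin(p_z) ≈ -50.48°, λ = atan2(p_y, p_x) ≈ -26.75°.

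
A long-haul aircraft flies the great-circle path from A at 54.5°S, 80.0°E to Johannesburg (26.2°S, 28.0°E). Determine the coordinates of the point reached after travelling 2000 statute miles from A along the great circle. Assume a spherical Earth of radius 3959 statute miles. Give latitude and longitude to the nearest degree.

Convert each endpoint to a unit vector on the sphere (x = cos φ cos λ, y = cos φ sin λ, z = sin φ).
The central angle between the endpoints is δ = arccos(p₁·p₂) ≈ 0.823 rad (47.1°). The total great-circle distance is δ·R ≈ 0.823 × 3959 ≈ 3257 mi, so the target fraction is f = 2000/3257 ≈ 0.614.
Interpolate at f ≈ 0.614 with slerp weights a = sin((1−f)δ)/sin δ ≈ 0.426, b = sin(fδ)/sin δ ≈ 0.660.
p = a·p₁ + b·p₂ ≈ (0.566, 0.522, -0.638); φ = arcsin(p_z) ≈ -39.66°, λ = atan2(p_y, p_x) ≈ 42.67°.

≈ 40°S, 43°E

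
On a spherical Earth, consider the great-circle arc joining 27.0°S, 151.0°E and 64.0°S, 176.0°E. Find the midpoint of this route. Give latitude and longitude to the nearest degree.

From cos δ = sin φ₁ sin φ₂ + cos φ₁ cos φ₂ cos Δλ, the central angle is δ ≈ 0.704 rad (40.4°).
Interpolate at f = 1/2 with slerp weights a = sin((1−f)δ)/sin δ ≈ 0.533, b = sin(fδ)/sin δ ≈ 0.533.
p = a·p₁ + b·p₂ ≈ (-0.648, 0.246, -0.721); φ = arcsin(p_z) ≈ -46.11°, λ = atan2(p_y, p_x) ≈ 159.18°.

≈ 46°S, 159°E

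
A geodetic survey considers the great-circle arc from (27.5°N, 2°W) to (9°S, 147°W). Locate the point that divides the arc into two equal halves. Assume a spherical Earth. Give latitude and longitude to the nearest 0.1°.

Write both endpoints as unit vectors p₁, p₂ with components (cos φ cos λ, cos φ sin λ, sin φ).
The central angle between the endpoints is δ = arccos(p₁·p₂) ≈ 2.481 rad (142.2°).
Interpolate at f = 1/2 with slerp weights a = sin((1−f)δ)/sin δ ≈ 1.543, b = sin(fδ)/sin δ ≈ 1.543.
p = a·p₁ + b·p₂ ≈ (0.090, -0.878, 0.471); φ = arcsin(p_z) ≈ 28.10°, λ = atan2(p_y, p_x) ≈ -84.17°.

≈ (28.1°N, 84.2°W)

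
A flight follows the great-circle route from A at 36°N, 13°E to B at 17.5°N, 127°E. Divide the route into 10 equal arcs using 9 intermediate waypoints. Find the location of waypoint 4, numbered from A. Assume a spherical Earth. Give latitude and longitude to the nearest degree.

Write both endpoints as unit vectors p₁, p₂ with components (cos φ cos λ, cos φ sin λ, sin φ).
The central angle between the endpoints is δ = arccos(p₁·p₂) ≈ 1.708 rad (97.9°).
Interpolate at f = 4/10 with slerp weights a = sin((1−f)δ)/sin δ ≈ 0.863, b = sin(fδ)/sin δ ≈ 0.637.
p = a·p₁ + b·p₂ ≈ (0.314, 0.643, 0.699); φ = arcsin(p_z) ≈ 44.33°, λ = atan2(p_y, p_x) ≈ 63.93°.

≈ 44°N, 64°E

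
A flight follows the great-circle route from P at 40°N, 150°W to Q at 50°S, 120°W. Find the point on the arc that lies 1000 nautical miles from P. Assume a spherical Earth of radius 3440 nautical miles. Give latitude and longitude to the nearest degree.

Convert each endpoint to a unit vector on the sphere (x = cos φ cos λ, y = cos φ sin λ, z = sin φ).
The central angle between the endpoints is δ = arccos(p₁·p₂) ≈ 1.637 rad (93.8°). The total great-circle distance is δ·R ≈ 1.637 × 3440 ≈ 5631 nmi, so the target fraction is f = 1000/5631 ≈ 0.178.
Interpolate at f ≈ 0.178 with slerp weights a = sin((1−f)δ)/sin δ ≈ 0.977, b = sin(fδ)/sin δ ≈ 0.287.
p = a·p₁ + b·p₂ ≈ (-0.740, -0.534, 0.408); φ = arcsin(p_z) ≈ 24.08°, λ = atan2(p_y, p_x) ≈ -144.20°.

≈ 24°N, 144°W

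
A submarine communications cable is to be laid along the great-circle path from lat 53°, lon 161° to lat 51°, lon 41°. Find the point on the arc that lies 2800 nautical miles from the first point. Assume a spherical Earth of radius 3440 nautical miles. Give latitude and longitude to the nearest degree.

≈ lat 64°, lon 65°

Write both endpoints as unit vectors p₁, p₂ with components (cos φ cos λ, cos φ sin λ, sin φ).
The central angle between the endpoints is δ = arccos(p₁·p₂) ≈ 1.125 rad (64.5°). The total great-circle distance is δ·R ≈ 1.125 × 3440 ≈ 3870 nmi, so the target fraction is f = 2800/3870 ≈ 0.724.
Interpolate at f ≈ 0.724 with slerp weights a = sin((1−f)δ)/sin δ ≈ 0.339, b = sin(fδ)/sin δ ≈ 0.806.
p = a·p₁ + b·p₂ ≈ (0.190, 0.399, 0.897); φ = arcsin(p_z) ≈ 63.77°, λ = atan2(p_y, p_x) ≈ 64.57°.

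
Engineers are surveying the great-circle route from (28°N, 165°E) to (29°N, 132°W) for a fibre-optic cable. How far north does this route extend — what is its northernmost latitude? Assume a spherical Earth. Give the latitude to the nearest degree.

The great circle lies in the plane with unit normal n̂ = (p₁ × p₂)/|p₁ × p₂|.
Here n̂_z ≈ +0.843; the vertex latitude is φ_max = arccos|n̂_z| ≈ 32.5°.
Check via Clairaut: cos φ_max = |cos φ₁| · sin C = cos(28.0°)·sin(72.8°) ≈ 0.843, again giving ≈ 32.5°.

≈ 33°N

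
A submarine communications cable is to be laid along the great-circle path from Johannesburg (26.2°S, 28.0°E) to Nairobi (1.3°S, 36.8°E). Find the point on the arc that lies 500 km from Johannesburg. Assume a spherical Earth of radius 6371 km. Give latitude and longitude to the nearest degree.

Write both endpoints as unit vectors p₁, p₂ with components (cos φ cos λ, cos φ sin λ, sin φ).
The central angle between the endpoints is δ = arccos(p₁·p₂) ≈ 0.459 rad (26.3°). The total great-circle distance is δ·R ≈ 0.459 × 6371 ≈ 2924 km, so the target fraction is f = 500/2924 ≈ 0.171.
Interpolate at f ≈ 0.171 with slerp weights a = sin((1−f)δ)/sin δ ≈ 0.838, b = sin(fδ)/sin δ ≈ 0.177.
p = a·p₁ + b·p₂ ≈ (0.806, 0.459, -0.374); φ = arcsin(p_z) ≈ -21.97°, λ = atan2(p_y, p_x) ≈ 29.67°.

≈ (22°S, 30°E)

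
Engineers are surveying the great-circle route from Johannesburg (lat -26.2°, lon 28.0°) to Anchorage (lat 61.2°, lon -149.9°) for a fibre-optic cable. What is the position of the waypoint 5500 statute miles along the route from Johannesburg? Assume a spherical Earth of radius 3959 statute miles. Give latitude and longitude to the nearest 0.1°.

≈ lat 53.4°, lon 25.1°

Convert each endpoint to a unit vector on the sphere (x = cos φ cos λ, y = cos φ sin λ, z = sin φ).
The central angle between the endpoints is δ = arccos(p₁·p₂) ≈ 2.530 rad (145.0°). The total great-circle distance is δ·R ≈ 2.530 × 3959 ≈ 10017 mi, so the target fraction is f = 5500/10017 ≈ 0.549.
Interpolate at f ≈ 0.549 with slerp weights a = sin((1−f)δ)/sin δ ≈ 1.584, b = sin(fδ)/sin δ ≈ 1.714.
p = a·p₁ + b·p₂ ≈ (0.540, 0.253, 0.802); φ = arcsin(p_z) ≈ 53.36°, λ = atan2(p_y, p_x) ≈ 25.09°.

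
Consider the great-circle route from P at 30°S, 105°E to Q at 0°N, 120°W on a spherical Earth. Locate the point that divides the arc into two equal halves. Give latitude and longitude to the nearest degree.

Write both endpoints as unit vectors p₁, p₂ with components (cos φ cos λ, cos φ sin λ, sin φ).
The central angle between the endpoints is δ = arccos(p₁·p₂) ≈ 2.230 rad (127.8°).
Interpolate at f = 1/2 with slerp weights a = sin((1−f)δ)/sin δ ≈ 1.136, b = sin(fδ)/sin δ ≈ 1.136.
p = a·p₁ + b·p₂ ≈ (-0.822, -0.034, -0.568); φ = arcsin(p_z) ≈ -34.60°, λ = atan2(p_y, p_x) ≈ -177.67°.

≈ 35°S, 178°W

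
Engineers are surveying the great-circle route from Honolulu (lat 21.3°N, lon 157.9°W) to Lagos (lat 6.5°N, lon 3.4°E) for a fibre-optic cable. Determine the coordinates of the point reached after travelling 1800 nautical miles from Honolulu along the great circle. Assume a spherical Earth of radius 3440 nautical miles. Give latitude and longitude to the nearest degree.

≈ lat 44°N, lon 134°W

The haversine formula gives a central angle δ ≈ 2.560 rad (146.7°) between the endpoints. The total great-circle distance is δ·R ≈ 2.560 × 3440 ≈ 8807 nmi, so the target fraction is f = 1800/8807 ≈ 0.204.
Interpolate at f ≈ 0.204 with slerp weights a = sin((1−f)δ)/sin δ ≈ 1.627, b = sin(fδ)/sin δ ≈ 0.910.
p = a·p₁ + b·p₂ ≈ (-0.502, -0.517, 0.694); φ = arcsin(p_z) ≈ 43.94°, λ = atan2(p_y, p_x) ≈ -134.16°.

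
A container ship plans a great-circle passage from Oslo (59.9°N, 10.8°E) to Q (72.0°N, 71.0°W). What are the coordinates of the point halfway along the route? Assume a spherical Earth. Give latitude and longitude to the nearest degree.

Convert each endpoint to a unit vector on the sphere (x = cos φ cos λ, y = cos φ sin λ, z = sin φ).
The central angle between the endpoints is δ = arccos(p₁·p₂) ≈ 0.564 rad (32.3°).
Interpolate at f = 1/2 with slerp weights a = sin((1−f)δ)/sin δ ≈ 0.521, b = sin(fδ)/sin δ ≈ 0.521.
p = a·p₁ + b·p₂ ≈ (0.309, -0.103, 0.946); φ = arcsin(p_z) ≈ 71.00°, λ = atan2(p_y, p_x) ≈ -18.48°.

≈ (71°N, 18°W)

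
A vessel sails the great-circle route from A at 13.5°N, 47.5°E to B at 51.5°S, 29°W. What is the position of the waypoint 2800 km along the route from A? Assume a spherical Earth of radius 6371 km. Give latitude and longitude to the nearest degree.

Write both endpoints as unit vectors p₁, p₂ with components (cos φ cos λ, cos φ sin λ, sin φ).
The central angle between the endpoints is δ = arccos(p₁·p₂) ≈ 1.612 rad (92.4°). The total great-circle distance is δ·R ≈ 1.612 × 6371 ≈ 10271 km, so the target fraction is f = 2800/10271 ≈ 0.273.
Interpolate at f ≈ 0.273 with slerp weights a = sin((1−f)δ)/sin δ ≈ 0.923, b = sin(fδ)/sin δ ≈ 0.426.
p = a·p₁ + b·p₂ ≈ (0.838, 0.533, -0.118); φ = arcsin(p_z) ≈ -6.77°, λ = atan2(p_y, p_x) ≈ 32.45°.

≈ 7°S, 32°E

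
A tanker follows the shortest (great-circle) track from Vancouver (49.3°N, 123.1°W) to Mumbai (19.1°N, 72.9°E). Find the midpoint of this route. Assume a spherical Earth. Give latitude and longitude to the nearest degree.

≈ (71°N, 102°E)

Write both endpoints as unit vectors p₁, p₂ with components (cos φ cos λ, cos φ sin λ, sin φ).
The central angle between the endpoints is δ = arccos(p₁·p₂) ≈ 1.922 rad (110.1°).
Interpolate at f = 1/2 with slerp weights a = sin((1−f)δ)/sin δ ≈ 0.873, b = sin(fδ)/sin δ ≈ 0.873.
p = a·p₁ + b·p₂ ≈ (-0.068, 0.312, 0.948); φ = arcsin(p_z) ≈ 71.39°, λ = atan2(p_y, p_x) ≈ 102.37°.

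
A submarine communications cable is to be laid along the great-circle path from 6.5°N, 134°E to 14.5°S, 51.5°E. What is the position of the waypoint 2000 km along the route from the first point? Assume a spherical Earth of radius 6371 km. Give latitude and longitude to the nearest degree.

From cos δ = sin φ₁ sin φ₂ + cos φ₁ cos φ₂ cos Δλ, the central angle is δ ≈ 1.473 rad (84.4°). The total great-circle distance is δ·R ≈ 1.473 × 6371 ≈ 9387 km, so the target fraction is f = 2000/9387 ≈ 0.213.
Interpolate at f ≈ 0.213 with slerp weights a = sin((1−f)δ)/sin δ ≈ 0.921, b = sin(fδ)/sin δ ≈ 0.310.
p = a·p₁ + b·p₂ ≈ (-0.449, 0.893, 0.027); φ = arcsin(p_z) ≈ 1.52°, λ = atan2(p_y, p_x) ≈ 116.67°.

≈ 2°N, 117°E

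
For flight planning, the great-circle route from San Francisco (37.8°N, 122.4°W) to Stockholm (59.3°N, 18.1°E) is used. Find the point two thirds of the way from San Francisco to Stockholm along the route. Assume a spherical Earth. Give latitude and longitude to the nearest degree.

≈ 75°N, 40°W

Write both endpoints as unit vectors p₁, p₂ with components (cos φ cos λ, cos φ sin λ, sin φ).
The central angle between the endpoints is δ = arccos(p₁·p₂) ≈ 1.353 rad (77.5°).
Interpolate at f = 2/3 with slerp weights a = sin((1−f)δ)/sin δ ≈ 0.446, b = sin(fδ)/sin δ ≈ 0.804.
p = a·p₁ + b·p₂ ≈ (0.201, -0.170, 0.965); φ = arcsin(p_z) ≈ 74.72°, λ = atan2(p_y, p_x) ≈ -40.30°.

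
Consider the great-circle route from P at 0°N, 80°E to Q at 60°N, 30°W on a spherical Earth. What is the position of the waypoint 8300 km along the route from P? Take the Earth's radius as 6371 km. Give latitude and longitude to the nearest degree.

≈ 58°N, 20°E

The haversine formula gives a central angle δ ≈ 1.743 rad (99.8°) between the endpoints. The total great-circle distance is δ·R ≈ 1.743 × 6371 ≈ 11102 km, so the target fraction is f = 8300/11102 ≈ 0.748.
Interpolate at f ≈ 0.748 with slerp weights a = sin((1−f)δ)/sin δ ≈ 0.432, b = sin(fδ)/sin δ ≈ 0.979.
p = a·p₁ + b·p₂ ≈ (0.499, 0.181, 0.848); φ = arcsin(p_z) ≈ 57.95°, λ = atan2(p_y, p_x) ≈ 19.94°.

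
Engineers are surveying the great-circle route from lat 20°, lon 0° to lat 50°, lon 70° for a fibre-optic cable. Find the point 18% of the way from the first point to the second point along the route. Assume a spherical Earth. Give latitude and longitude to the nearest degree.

Convert each endpoint to a unit vector on the sphere (x = cos φ cos λ, y = cos φ sin λ, z = sin φ).
The central angle between the endpoints is δ = arccos(p₁·p₂) ≈ 1.083 rad (62.1°).
Interpolate at f = 0.18 with slerp weights a = sin((1−f)δ)/sin δ ≈ 0.878, b = sin(fδ)/sin δ ≈ 0.219.
p = a·p₁ + b·p₂ ≈ (0.874, 0.132, 0.468); φ = arcsin(p_z) ≈ 27.93°, λ = atan2(p_y, p_x) ≈ 8.62°.

≈ lat 28°, lon 9°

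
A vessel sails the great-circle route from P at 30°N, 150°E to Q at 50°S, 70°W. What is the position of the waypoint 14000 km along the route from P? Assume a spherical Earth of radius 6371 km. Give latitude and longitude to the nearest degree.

≈ 52°S, 99°W

Convert each endpoint to a unit vector on the sphere (x = cos φ cos λ, y = cos φ sin λ, z = sin φ).
The central angle between the endpoints is δ = arccos(p₁·p₂) ≈ 2.514 rad (144.0°). The total great-circle distance is δ·R ≈ 2.514 × 6371 ≈ 16017 km, so the target fraction is f = 14000/16017 ≈ 0.874.
Interpolate at f ≈ 0.874 with slerp weights a = sin((1−f)δ)/sin δ ≈ 0.530, b = sin(fδ)/sin δ ≈ 1.379.
p = a·p₁ + b·p₂ ≈ (-0.094, -0.604, -0.792); φ = arcsin(p_z) ≈ -52.34°, λ = atan2(p_y, p_x) ≈ -98.88°.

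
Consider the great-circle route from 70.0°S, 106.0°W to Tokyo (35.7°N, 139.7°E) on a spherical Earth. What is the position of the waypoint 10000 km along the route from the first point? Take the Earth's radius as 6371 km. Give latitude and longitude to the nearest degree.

Write both endpoints as unit vectors p₁, p₂ with components (cos φ cos λ, cos φ sin λ, sin φ).
The central angle between the endpoints is δ = arccos(p₁·p₂) ≈ 2.295 rad (131.5°). The total great-circle distance is δ·R ≈ 2.295 × 6371 ≈ 14622 km, so the target fraction is f = 10000/14622 ≈ 0.684.
Interpolate at f ≈ 0.684 with slerp weights a = sin((1−f)δ)/sin δ ≈ 0.886, b = sin(fδ)/sin δ ≈ 1.335.
p = a·p₁ + b·p₂ ≈ (-0.911, 0.410, -0.053); φ = arcsin(p_z) ≈ -3.06°, λ = atan2(p_y, p_x) ≈ 155.76°.

≈ 3°S, 156°E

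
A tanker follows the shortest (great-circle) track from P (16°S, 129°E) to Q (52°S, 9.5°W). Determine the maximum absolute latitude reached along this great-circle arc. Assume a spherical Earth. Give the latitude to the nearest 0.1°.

≈ 66.3°S

The great circle lies in the plane with unit normal n̂ = (p₁ × p₂)/|p₁ × p₂|.
Here n̂_z ≈ -0.403; the vertex latitude is φ_max = arccos|n̂_z| ≈ 66.3°.
Check via Clairaut: cos φ_max = |cos φ₁| · sin C = cos(16.0°)·sin(155.2°) ≈ 0.403, again giving ≈ 66.3°.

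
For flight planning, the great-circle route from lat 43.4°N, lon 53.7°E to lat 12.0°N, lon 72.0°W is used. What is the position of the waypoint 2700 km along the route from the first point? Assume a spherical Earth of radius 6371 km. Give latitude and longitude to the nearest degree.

From cos δ = sin φ₁ sin φ₂ + cos φ₁ cos φ₂ cos Δλ, the central angle is δ ≈ 1.846 rad (105.8°). The total great-circle distance is δ·R ≈ 1.846 × 6371 ≈ 11762 km, so the target fraction is f = 2700/11762 ≈ 0.230.
Interpolate at f ≈ 0.230 with slerp weights a = sin((1−f)δ)/sin δ ≈ 1.028, b = sin(fδ)/sin δ ≈ 0.427.
p = a·p₁ + b·p₂ ≈ (0.571, 0.204, 0.795); φ = arcsin(p_z) ≈ 52.65°, λ = atan2(p_y, p_x) ≈ 19.68°.

≈ lat 53°N, lon 20°E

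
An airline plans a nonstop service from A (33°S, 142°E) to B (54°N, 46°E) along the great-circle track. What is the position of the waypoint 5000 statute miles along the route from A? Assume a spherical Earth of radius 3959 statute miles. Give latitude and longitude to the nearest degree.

Convert each endpoint to a unit vector on the sphere (x = cos φ cos λ, y = cos φ sin λ, z = sin φ).
The central angle between the endpoints is δ = arccos(p₁·p₂) ≈ 2.085 rad (119.5°). The total great-circle distance is δ·R ≈ 2.085 × 3959 ≈ 8256 mi, so the target fraction is f = 5000/8256 ≈ 0.606.
Interpolate at f ≈ 0.606 with slerp weights a = sin((1−f)δ)/sin δ ≈ 0.842, b = sin(fδ)/sin δ ≈ 1.095.
p = a·p₁ + b·p₂ ≈ (-0.109, 0.898, 0.427); φ = arcsin(p_z) ≈ 25.29°, λ = atan2(p_y, p_x) ≈ 96.95°.

≈ (25°N, 97°E)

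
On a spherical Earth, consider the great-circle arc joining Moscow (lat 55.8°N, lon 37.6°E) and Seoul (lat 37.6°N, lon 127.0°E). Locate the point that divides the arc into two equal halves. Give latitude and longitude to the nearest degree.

≈ lat 56°N, lon 92°E

The haversine formula gives a central angle δ ≈ 1.036 rad (59.4°) between the endpoints.
Interpolate at f = 1/2 with slerp weights a = sin((1−f)δ)/sin δ ≈ 0.576, b = sin(fδ)/sin δ ≈ 0.576.
p = a·p₁ + b·p₂ ≈ (-0.018, 0.562, 0.827); φ = arcsin(p_z) ≈ 55.81°, λ = atan2(p_y, p_x) ≈ 91.85°.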